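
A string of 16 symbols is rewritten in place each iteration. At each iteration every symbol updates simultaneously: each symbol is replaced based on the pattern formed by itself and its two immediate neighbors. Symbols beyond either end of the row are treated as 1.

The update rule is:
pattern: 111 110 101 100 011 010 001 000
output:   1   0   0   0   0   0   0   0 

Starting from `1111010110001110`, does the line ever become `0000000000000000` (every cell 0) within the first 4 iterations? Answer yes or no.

iteration 1: 1110000000000100
iteration 2: 1100000000000000
iteration 3: 1000000000000000
iteration 4: 0000000000000000
all cells are 0 at iteration 4

yes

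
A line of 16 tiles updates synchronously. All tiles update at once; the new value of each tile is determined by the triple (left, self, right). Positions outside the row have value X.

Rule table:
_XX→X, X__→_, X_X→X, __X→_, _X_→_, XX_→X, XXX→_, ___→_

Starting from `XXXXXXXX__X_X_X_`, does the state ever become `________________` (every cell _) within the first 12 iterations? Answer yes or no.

_______X___X_X_X
____________X_XX
_____________XX_
_____________XXX
_____________X__
________________
all cells are _ at iteration 6

yes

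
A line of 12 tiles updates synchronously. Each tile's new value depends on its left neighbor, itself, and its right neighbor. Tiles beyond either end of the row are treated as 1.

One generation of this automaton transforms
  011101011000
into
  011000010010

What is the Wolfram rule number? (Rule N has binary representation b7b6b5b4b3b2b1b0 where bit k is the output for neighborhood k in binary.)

position 2: 111 → 1  (bit 7 = 1)
position 3: 110 → 0  (bit 6 = 0)
position 0: 101 → 0  (bit 5 = 0)
position 9: 100 → 0  (bit 4 = 0)
position 1: 011 → 1  (bit 3 = 1)
position 5: 010 → 0  (bit 2 = 0)
position 11: 001 → 0  (bit 1 = 0)
position 10: 000 → 1  (bit 0 = 1)
bits b7..b0 = 10001001 = 137

137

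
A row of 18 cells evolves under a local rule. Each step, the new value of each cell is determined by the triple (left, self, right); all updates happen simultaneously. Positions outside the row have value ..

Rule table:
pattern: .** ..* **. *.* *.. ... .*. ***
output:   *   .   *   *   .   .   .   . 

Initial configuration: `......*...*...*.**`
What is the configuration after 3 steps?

................*.

...............***
...............*.*
................*.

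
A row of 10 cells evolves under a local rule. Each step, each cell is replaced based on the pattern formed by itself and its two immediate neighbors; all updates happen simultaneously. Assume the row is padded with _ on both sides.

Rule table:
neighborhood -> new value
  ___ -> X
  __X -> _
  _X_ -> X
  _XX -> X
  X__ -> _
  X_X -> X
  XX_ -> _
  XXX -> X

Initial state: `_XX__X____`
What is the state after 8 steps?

step 1: _X___X_XXX
step 2: _X_X_XXXX_
step 3: _XXXXXXX__
step 4: _XXXXXX__X
step 5: _XXXXX___X
step 6: _XXXX__X_X
step 7: _XXX___XXX
step 8: _XX__X_XX_

_XX__X_XX_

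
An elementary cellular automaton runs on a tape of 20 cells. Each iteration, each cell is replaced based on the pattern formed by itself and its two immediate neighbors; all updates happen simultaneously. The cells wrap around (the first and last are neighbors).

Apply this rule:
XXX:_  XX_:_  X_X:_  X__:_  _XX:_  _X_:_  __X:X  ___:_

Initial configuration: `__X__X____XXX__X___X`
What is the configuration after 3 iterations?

__X____X____X___X__X

_X__X____X____X___X_
X__X____X____X___X__
__X____X____X___X__X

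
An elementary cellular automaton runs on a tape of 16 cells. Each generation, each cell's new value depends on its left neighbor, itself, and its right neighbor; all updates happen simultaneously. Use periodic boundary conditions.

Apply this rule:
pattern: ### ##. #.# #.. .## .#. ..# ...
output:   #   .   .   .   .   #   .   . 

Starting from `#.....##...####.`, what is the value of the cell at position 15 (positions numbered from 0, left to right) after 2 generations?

#...........##..
#...............
position 15 holds .

.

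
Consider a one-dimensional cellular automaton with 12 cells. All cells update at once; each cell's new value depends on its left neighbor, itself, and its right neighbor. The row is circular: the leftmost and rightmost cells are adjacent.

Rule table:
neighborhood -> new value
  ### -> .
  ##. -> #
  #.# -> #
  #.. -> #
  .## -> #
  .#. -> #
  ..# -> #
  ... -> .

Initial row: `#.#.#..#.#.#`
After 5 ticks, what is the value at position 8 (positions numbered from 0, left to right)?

.

tick 1: ############
tick 2: ............
tick 3: ............  (fixed point — unchanged through tick 5)
position 8 holds .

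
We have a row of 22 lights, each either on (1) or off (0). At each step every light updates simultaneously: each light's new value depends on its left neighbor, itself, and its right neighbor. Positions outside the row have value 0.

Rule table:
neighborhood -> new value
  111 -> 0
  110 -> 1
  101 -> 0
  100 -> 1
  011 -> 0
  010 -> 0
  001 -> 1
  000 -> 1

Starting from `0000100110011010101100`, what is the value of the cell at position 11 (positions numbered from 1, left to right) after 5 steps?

1111011011101000000111
0001001000100111111001
1110110111011000001110
0010010001001111110011
1101101110110000011101
position 11 holds 1

1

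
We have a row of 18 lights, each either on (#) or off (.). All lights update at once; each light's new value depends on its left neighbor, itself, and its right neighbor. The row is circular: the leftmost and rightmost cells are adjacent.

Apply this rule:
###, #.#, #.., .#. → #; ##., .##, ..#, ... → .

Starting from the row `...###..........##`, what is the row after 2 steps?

#...#.#...........
##..####..........

##..####..........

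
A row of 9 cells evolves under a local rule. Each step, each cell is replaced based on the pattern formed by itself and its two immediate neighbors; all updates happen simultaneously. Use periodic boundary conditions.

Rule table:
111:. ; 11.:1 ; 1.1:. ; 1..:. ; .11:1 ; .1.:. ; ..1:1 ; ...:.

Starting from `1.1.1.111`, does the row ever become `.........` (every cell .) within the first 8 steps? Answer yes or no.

no

1.....1..
.....1..1
....1..1.
...1..1..
..1..1...
.1..1....
1..1.....
..1.....1
step 8 is ..1.....1, still not uniform .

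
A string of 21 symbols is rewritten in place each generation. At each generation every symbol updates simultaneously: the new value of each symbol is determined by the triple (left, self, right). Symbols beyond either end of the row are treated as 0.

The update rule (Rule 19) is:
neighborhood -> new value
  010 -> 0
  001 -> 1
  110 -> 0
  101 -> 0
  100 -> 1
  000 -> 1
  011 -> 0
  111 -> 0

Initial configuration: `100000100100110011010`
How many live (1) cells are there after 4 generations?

7

011111011011001100001
100000000000110011110
011111111111001100001
100000000000110011110
count of 1: 7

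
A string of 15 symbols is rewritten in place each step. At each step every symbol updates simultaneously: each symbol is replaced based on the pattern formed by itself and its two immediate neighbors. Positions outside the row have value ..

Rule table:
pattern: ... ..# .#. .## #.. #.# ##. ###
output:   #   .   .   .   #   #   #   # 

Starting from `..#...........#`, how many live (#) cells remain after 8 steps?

#..##########..
.#..###########
..#..##########
#..#..#########
.#..#..########
..#..#..#######
#..#..#..######
.#..#..#..#####
count of #: 8

8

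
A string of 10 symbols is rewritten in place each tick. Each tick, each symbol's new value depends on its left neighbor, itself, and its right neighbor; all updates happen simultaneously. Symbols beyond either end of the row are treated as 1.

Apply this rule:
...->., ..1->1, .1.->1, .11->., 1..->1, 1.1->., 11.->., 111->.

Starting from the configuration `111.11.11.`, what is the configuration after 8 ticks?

tick 1: ..........
tick 2: 1........1
tick 3: .1......1.
tick 4: .11....11.
tick 5: ...1..1...
tick 6: 1.111111.1
tick 7: ..........  (repeats tick 1; period 6)
tick 8: 1........1

1........1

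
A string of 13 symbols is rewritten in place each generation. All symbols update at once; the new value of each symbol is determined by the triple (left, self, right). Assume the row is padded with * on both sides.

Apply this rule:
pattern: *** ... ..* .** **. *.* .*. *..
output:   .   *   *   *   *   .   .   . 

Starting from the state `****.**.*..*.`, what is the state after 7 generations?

.**.*....*.*.

generation 1: ...*.**...*..
generation 2: .**..**.**..*
generation 3: .**.***.**.**
generation 4: .**.*.*.**.*.
generation 5: .**.....**...
generation 6: .**.******.**
generation 7: .**.*....*.*.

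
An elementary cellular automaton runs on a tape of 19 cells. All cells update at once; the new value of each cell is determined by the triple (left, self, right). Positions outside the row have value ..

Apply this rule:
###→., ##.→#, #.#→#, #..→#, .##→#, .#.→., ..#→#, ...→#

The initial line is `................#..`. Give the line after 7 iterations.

.###############..#

iteration 1: ################.##
iteration 2: #..............####
iteration 3: .###############..#
iteration 4: ##.............###.
iteration 5: ################.##  (repeats iteration 1; period 4)
iteration 7: .###############..#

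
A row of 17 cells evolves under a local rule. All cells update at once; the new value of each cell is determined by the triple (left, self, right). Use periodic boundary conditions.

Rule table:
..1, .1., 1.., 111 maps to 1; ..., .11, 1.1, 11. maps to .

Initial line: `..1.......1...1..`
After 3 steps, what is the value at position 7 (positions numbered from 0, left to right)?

1

.111.....111.111.
1.1.1...1.1...1.1
..1.11.11.11.11..
position 7 holds 1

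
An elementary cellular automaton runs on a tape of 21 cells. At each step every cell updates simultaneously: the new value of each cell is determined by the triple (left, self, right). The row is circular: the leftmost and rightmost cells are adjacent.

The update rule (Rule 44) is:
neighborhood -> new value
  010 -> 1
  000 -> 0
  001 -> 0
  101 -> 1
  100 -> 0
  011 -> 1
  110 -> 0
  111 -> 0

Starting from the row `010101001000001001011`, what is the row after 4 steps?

000000001000001001001

step 1: 111111001000001001110
step 2: 100000001000001001001
step 3: 000000001000001001001
step 4: 000000001000001001001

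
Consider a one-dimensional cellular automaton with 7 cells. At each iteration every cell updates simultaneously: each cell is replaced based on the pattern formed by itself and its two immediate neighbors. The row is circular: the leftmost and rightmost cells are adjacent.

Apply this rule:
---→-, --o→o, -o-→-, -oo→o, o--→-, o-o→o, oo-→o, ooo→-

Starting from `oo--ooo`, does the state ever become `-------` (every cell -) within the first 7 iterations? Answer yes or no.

-o-oo--
o-ooo--
-oo-o-o
oooo-o-
o--oo-o
o-ooooo
ooo----
iteration 7 is ooo----, still not uniform -

no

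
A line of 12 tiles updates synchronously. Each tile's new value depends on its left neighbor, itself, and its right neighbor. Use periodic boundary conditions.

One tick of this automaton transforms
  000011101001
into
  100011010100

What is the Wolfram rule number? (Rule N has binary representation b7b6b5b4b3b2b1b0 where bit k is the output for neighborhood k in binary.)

184

position 5: 111 → 1  (bit 7 = 1)
position 6: 110 → 0  (bit 6 = 0)
position 7: 101 → 1  (bit 5 = 1)
position 0: 100 → 1  (bit 4 = 1)
position 4: 011 → 1  (bit 3 = 1)
position 8: 010 → 0  (bit 2 = 0)
position 3: 001 → 0  (bit 1 = 0)
position 1: 000 → 0  (bit 0 = 0)
bits b7..b0 = 10111000 = 184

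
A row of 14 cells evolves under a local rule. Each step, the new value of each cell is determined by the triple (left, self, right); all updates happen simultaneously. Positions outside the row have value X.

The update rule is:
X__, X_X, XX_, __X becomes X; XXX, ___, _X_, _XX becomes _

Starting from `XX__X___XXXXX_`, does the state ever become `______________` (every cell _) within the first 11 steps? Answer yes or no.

_XXX_X_X____XX
X__XX_X_X__X__
XXX_XX_X_XX_XX
__XX_XX_X_XX__
XX_XX_XX_X_XXX
_XX_XX_XX_X___
X_XX_XX_XX_X_X
XX_XX_XX_XX_X_
_XX_XX_XX_XX_X
X_XX_XX_XX_XX_
XX_XX_XX_XX_XX
step 11 is XX_XX_XX_XX_XX, still not uniform _

no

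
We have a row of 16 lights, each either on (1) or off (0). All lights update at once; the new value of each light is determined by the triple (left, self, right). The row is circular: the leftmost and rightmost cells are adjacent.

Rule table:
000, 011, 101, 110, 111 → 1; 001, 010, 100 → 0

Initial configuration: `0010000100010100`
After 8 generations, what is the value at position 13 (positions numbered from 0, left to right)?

1

1000110001001001
1010110100000001
1101111001111101
1111111001111111
1111111001111111  (fixed point — unchanged through generation 8)
position 13 holds 1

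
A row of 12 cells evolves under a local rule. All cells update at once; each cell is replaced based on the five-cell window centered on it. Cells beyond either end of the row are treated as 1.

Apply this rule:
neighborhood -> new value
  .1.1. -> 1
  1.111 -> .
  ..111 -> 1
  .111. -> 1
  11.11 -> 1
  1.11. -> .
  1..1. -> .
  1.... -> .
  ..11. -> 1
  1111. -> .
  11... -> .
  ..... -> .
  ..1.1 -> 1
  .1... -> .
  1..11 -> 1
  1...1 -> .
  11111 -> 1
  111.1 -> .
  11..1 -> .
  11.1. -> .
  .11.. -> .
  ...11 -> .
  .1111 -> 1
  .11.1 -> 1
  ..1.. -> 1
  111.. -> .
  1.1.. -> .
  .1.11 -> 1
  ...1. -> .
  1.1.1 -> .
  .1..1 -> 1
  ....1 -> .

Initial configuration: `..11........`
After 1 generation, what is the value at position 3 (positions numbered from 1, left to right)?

1

.11.........
position 3 holds 1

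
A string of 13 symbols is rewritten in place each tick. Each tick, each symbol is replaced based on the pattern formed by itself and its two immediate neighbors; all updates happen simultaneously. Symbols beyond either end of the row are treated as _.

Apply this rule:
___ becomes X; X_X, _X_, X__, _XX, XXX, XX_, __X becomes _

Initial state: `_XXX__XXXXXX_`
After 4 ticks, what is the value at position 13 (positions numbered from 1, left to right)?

X

tick 1: _____________
tick 2: XXXXXXXXXXXXX
tick 3: _____________  (repeats tick 1; period 2)
tick 4: XXXXXXXXXXXXX
position 13 holds X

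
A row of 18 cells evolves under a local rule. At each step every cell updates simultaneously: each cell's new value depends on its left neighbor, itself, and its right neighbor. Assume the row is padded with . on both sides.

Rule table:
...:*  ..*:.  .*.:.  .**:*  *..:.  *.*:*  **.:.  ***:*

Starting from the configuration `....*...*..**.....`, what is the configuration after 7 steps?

***...*....*..****
**..*...**....***.
*.....*.*..**.**..
..***..*...*.**..*
*.**.....*..**....
.**..***....*..***
.*...**..**....**.

.*...**..**....**.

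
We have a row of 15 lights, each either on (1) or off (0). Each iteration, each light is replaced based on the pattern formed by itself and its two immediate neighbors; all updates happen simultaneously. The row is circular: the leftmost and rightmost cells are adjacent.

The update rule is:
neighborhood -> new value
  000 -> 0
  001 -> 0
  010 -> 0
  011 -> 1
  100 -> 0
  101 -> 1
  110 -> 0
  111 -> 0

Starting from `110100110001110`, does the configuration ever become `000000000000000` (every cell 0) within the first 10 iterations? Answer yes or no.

yes

101000100001001
010000000000001
100000000000000
000000000000000
all cells are 0 at iteration 4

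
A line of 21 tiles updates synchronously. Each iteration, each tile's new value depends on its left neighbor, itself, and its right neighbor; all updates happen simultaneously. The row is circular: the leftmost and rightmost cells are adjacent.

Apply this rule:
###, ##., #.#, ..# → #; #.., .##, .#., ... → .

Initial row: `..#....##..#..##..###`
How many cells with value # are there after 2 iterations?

iteration 1: .#....#.#.#..#.#.#.##
iteration 2: #....#.#.#..#.#.#.#.#
count of #: 9

9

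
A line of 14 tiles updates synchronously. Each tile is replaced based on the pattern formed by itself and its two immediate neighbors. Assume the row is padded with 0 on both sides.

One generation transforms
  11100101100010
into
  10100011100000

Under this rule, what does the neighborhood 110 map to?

At position 2 the neighborhood is 110; the next row has 1 there.

1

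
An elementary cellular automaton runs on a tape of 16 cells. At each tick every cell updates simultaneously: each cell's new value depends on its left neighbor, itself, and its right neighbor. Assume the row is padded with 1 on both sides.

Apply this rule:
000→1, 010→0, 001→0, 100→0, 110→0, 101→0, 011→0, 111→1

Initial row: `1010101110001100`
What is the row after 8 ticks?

0000000100100000
0111110000001110
0011100111100100
0001000011000000
0100011000011110
0001000011001100
0100011000000000
0001000011111110

0001000011111110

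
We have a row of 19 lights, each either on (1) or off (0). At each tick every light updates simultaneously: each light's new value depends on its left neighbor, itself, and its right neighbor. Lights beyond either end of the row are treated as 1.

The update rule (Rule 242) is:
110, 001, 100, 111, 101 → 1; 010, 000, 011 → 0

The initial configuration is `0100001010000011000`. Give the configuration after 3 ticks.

1010010101000101101
1101101010101010110
1110110101010101011

1110110101010101011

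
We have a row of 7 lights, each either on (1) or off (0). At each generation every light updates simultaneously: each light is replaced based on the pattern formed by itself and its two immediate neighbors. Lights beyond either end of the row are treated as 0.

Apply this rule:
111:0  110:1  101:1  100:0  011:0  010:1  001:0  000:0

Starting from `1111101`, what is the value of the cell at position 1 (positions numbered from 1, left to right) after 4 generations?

generation 1: 0000111
generation 2: 0000001
generation 3: 0000001  (fixed point — unchanged through generation 4)
position 1 holds 0

0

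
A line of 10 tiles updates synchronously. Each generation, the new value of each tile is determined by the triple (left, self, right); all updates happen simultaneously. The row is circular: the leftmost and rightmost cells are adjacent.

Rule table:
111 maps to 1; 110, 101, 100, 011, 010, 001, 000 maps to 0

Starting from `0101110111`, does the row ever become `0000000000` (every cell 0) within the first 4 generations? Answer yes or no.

yes

0000100010
0000000000
all cells are 0 at generation 2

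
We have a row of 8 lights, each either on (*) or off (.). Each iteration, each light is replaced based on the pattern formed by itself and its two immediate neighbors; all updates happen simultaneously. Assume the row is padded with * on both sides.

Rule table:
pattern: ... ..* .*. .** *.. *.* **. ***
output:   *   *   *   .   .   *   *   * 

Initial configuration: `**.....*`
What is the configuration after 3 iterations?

**.****.
***.****
****.***

****.***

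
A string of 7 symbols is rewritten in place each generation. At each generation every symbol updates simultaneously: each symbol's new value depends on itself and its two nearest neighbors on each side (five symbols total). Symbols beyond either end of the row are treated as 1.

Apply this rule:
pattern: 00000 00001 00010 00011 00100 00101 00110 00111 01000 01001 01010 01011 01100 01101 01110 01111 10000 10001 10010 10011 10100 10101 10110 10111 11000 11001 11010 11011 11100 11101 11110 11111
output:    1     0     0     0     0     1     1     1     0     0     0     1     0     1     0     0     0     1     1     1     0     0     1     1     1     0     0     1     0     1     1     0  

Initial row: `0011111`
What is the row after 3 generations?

0110000
1101000
1100010

1100010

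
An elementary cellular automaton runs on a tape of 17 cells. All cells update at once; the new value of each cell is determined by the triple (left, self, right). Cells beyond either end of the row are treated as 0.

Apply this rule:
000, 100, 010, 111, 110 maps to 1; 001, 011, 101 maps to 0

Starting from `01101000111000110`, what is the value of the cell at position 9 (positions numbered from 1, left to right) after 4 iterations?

iteration 1: 00101110011110011
iteration 2: 10100111001111001
iteration 3: 10110011100111101
iteration 4: 10011001110011101
position 9 holds 1

1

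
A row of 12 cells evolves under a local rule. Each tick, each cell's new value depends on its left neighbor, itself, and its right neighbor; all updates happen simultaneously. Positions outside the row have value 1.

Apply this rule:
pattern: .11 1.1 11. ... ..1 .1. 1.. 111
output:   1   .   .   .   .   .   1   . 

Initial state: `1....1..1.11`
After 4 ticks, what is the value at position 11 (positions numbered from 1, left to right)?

tick 1: .1....1...1.
tick 2: ..1....1....
tick 3: 1..1....1...
tick 4: .1..1....1..
position 11 holds .

.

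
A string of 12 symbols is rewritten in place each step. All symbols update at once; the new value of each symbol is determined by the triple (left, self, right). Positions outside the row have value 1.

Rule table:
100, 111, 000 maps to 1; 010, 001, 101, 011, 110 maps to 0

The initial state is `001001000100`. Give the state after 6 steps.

100100110010
010010001000
001001100110
100100010000
010011001110
001000100100

001000100100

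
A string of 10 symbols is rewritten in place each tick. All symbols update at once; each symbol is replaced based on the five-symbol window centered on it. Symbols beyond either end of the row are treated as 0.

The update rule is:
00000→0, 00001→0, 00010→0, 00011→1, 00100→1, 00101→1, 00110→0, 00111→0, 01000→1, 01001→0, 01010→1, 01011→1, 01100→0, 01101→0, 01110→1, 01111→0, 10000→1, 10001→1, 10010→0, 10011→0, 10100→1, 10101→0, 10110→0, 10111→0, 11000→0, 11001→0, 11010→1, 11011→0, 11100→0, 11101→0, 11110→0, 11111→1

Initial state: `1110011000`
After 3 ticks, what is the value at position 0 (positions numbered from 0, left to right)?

1

tick 1: 0100000010
tick 2: 0111000011
tick 3: 1010010100
position 0 holds 1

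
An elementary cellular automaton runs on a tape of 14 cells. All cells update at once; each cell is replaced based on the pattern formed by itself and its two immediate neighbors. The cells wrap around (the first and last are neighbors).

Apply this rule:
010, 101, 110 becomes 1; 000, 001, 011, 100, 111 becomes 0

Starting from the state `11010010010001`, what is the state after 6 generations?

01110010010000
00010010010000
00010010010000  (fixed point — unchanged through generation 6)

00010010010000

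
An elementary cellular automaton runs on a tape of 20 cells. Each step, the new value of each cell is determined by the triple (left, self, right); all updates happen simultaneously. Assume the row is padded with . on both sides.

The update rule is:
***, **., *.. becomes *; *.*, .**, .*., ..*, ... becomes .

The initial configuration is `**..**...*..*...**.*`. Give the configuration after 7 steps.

.**..**...*..*...*..
..**..**...*..*...*.
...**..**...*..*...*
....**..**...*..*...
.....**..**...*..*..
......**..**...*..*.
.......**..**...*..*

.......**..**...*..*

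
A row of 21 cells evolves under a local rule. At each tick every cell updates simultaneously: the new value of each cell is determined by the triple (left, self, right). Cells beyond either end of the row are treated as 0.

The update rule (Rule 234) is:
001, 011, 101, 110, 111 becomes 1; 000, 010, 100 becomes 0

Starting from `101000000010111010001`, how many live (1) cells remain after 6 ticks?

12

tick 1: 010000000101111100010
tick 2: 100000001011111100100
tick 3: 000000010111111101000
tick 4: 000000101111111110000
tick 5: 000001011111111110000
tick 6: 000010111111111110000
count of 1: 12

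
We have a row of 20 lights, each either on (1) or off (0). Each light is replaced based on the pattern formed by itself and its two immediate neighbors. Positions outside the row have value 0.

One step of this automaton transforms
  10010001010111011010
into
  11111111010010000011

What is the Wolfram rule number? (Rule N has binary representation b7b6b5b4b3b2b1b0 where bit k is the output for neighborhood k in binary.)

position 12: 111 → 1  (bit 7 = 1)
position 13: 110 → 0  (bit 6 = 0)
position 8: 101 → 0  (bit 5 = 0)
position 1: 100 → 1  (bit 4 = 1)
position 11: 011 → 0  (bit 3 = 0)
position 0: 010 → 1  (bit 2 = 1)
position 2: 001 → 1  (bit 1 = 1)
position 5: 000 → 1  (bit 0 = 1)
bits b7..b0 = 10010111 = 151

151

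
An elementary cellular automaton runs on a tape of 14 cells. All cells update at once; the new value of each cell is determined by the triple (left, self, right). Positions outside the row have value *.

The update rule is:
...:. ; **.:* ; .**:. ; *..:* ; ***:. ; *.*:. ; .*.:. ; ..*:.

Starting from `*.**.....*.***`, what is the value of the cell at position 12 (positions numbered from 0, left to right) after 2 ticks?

*..**.........
**..**........
position 12 holds .

.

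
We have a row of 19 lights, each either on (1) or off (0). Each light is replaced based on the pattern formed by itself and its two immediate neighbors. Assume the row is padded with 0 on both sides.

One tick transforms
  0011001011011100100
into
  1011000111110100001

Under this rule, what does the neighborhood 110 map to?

At position 3 the neighborhood is 110; the next row has 1 there.

1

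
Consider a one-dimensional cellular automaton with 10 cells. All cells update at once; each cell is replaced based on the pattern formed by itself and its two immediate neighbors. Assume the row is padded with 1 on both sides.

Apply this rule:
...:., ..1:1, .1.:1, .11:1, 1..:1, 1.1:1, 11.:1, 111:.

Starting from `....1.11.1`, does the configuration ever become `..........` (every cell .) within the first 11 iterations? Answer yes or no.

1..1111111
1111......
...11....1
1.1111..11
111..1111.
..1111..11
111..1111.  (repeats iteration 5; period 2)
iteration 11: 111..1111.
iteration 11 is 111..1111., still not uniform .

no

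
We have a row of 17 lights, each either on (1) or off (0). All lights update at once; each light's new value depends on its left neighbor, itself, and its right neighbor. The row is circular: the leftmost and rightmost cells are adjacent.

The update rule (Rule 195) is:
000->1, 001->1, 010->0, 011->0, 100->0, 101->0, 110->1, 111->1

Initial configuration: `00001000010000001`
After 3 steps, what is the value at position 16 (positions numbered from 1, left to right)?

step 1: 01110011100111110
step 2: 10110101101011110
step 3: 00010000100001110
position 16 holds 1

1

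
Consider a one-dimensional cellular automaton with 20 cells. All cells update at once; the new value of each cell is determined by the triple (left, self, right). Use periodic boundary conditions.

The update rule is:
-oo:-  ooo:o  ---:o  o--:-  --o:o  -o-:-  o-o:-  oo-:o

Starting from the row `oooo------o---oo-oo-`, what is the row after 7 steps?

step 1: -ooo-ooooo--oo-o--o-
step 2: o-oo--oooo-o-o---o--
step 3: ---o-o-ooo-----oo--o
step 4: -oo-----oo-oooo-o-o-
step 5: o-o-oooo-o--ooo-----
step 6: -----ooo---o-oo-oooo
step 7: -oooo-oo-oo---o--ooo

-oooo-oo-oo---o--ooo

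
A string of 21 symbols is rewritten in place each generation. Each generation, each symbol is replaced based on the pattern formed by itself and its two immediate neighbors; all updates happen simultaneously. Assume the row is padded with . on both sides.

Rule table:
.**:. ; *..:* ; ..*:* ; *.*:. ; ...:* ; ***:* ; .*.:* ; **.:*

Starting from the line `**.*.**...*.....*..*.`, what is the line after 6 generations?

generation 1: .*.*..***************
generation 2: **.***.**************
generation 3: .*..**..*************
generation 4: ****.***.************
generation 5: .***..**..***********
generation 6: *.****.***.**********

*.****.***.**********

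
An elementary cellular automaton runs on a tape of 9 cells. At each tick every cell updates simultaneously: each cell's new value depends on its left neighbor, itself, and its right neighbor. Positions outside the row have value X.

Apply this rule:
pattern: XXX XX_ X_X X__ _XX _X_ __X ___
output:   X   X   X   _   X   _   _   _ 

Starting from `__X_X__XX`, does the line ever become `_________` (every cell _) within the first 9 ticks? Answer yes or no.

___X___XX
_______XX
_______XX  (fixed point — unchanged through tick 9)
tick 9 is _______XX, still not uniform _

no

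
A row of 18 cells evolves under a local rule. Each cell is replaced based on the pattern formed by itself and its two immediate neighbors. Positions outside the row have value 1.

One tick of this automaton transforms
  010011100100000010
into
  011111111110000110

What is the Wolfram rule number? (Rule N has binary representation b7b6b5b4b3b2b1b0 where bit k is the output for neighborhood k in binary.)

position 5: 111 → 1  (bit 7 = 1)
position 6: 110 → 1  (bit 6 = 1)
position 0: 101 → 0  (bit 5 = 0)
position 2: 100 → 1  (bit 4 = 1)
position 4: 011 → 1  (bit 3 = 1)
position 1: 010 → 1  (bit 2 = 1)
position 3: 001 → 1  (bit 1 = 1)
position 11: 000 → 0  (bit 0 = 0)
bits b7..b0 = 11011110 = 222

222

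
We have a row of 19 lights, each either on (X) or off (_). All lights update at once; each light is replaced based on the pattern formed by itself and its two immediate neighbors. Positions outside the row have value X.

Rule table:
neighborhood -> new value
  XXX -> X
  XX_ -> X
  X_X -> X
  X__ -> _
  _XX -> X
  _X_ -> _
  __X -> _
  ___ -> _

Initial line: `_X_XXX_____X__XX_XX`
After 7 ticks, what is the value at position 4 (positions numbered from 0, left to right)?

X

tick 1: X_XXXX________XXXXX
tick 2: XXXXXX________XXXXX
tick 3: XXXXXX________XXXXX  (fixed point — unchanged through tick 7)
position 4 holds X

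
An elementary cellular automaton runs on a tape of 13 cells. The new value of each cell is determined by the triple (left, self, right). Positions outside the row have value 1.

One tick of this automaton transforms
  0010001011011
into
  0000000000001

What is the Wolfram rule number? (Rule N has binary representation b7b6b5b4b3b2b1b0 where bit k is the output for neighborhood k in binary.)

128

position 12: 111 → 1  (bit 7 = 1)
position 9: 110 → 0  (bit 6 = 0)
position 7: 101 → 0  (bit 5 = 0)
position 0: 100 → 0  (bit 4 = 0)
position 8: 011 → 0  (bit 3 = 0)
position 2: 010 → 0  (bit 2 = 0)
position 1: 001 → 0  (bit 1 = 0)
position 4: 000 → 0  (bit 0 = 0)
bits b7..b0 = 10000000 = 128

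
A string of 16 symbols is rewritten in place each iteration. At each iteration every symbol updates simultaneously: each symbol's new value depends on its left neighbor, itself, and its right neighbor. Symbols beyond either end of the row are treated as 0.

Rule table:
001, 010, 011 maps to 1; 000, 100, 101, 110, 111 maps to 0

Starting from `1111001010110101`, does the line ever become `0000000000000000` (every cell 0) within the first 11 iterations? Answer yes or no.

iteration 1: 1000011010100101
iteration 2: 1000110010101101
iteration 3: 1001100110101001
iteration 4: 1011001100101011
iteration 5: 1010011001101010
iteration 6: 1010110011001010
iteration 7: 1010100110011010
iteration 8: 1010101100110010
iteration 9: 1010101001100110
iteration 10: 1010101011001100
iteration 11: 1010101010011000
iteration 11 is 1010101010011000, still not uniform 0

no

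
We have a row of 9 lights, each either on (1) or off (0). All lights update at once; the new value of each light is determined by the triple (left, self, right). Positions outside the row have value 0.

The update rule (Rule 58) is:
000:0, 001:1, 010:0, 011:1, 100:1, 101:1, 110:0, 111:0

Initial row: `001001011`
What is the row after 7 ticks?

010110110
101101101
011011010
110110101
101101010
011010101
110101010

110101010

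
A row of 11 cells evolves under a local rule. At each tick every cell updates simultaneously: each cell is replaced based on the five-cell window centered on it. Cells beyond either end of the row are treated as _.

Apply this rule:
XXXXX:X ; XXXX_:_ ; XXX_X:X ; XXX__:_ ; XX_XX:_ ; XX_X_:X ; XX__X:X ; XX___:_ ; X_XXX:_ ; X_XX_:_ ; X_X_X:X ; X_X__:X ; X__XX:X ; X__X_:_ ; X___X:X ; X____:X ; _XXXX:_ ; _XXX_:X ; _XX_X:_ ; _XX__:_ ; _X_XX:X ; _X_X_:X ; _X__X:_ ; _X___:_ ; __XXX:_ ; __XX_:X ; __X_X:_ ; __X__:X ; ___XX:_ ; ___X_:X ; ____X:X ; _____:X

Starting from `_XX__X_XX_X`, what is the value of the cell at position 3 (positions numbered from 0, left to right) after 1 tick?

tick 1: _X_X__X__XX
position 3 holds X

X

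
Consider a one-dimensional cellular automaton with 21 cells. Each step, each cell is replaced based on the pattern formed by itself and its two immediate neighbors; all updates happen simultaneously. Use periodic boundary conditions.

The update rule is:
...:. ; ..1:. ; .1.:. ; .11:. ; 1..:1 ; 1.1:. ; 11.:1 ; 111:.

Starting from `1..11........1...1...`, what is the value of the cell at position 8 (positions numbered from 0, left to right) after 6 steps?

step 1: .1..11........1...1..
step 2: ..1..11........1...1.
step 3: ...1..11........1...1
step 4: 1...1..11........1...
step 5: .1...1..11........1..
step 6: ..1...1..11........1.
position 8 holds .

.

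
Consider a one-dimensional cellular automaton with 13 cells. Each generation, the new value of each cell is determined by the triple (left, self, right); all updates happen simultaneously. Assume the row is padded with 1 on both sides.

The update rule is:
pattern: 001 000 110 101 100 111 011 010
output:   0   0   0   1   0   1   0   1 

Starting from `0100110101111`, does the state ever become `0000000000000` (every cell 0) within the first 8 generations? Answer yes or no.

1100001110111
1000000101011
0000000111101
0000000011010
0000000000111
0000000000011
0000000000001
0000000000000
all cells are 0 at generation 8

yes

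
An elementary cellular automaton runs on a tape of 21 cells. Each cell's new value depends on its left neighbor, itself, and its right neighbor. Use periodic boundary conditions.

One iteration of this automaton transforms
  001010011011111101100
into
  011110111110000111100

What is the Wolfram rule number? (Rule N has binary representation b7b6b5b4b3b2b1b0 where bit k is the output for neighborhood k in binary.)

110

position 11: 111 → 0  (bit 7 = 0)
position 8: 110 → 1  (bit 6 = 1)
position 3: 101 → 1  (bit 5 = 1)
position 5: 100 → 0  (bit 4 = 0)
position 7: 011 → 1  (bit 3 = 1)
position 2: 010 → 1  (bit 2 = 1)
position 1: 001 → 1  (bit 1 = 1)
position 0: 000 → 0  (bit 0 = 0)
bits b7..b0 = 01101110 = 110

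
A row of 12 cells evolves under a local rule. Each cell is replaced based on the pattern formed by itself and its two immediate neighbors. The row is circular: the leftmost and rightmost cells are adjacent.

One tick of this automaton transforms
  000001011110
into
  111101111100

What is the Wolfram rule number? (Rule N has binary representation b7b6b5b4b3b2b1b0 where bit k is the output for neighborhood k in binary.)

position 8: 111 → 1  (bit 7 = 1)
position 10: 110 → 0  (bit 6 = 0)
position 6: 101 → 1  (bit 5 = 1)
position 11: 100 → 0  (bit 4 = 0)
position 7: 011 → 1  (bit 3 = 1)
position 5: 010 → 1  (bit 2 = 1)
position 4: 001 → 0  (bit 1 = 0)
position 0: 000 → 1  (bit 0 = 1)
bits b7..b0 = 10101101 = 173

173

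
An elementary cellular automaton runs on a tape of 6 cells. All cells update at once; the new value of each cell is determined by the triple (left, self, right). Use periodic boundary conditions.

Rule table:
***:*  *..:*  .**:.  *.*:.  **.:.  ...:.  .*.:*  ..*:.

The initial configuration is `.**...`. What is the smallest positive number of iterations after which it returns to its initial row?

6

iteration 1: ...*..
iteration 2: ...**.
iteration 3: .....*
iteration 4: *....*
iteration 5: .*....
iteration 6: .**...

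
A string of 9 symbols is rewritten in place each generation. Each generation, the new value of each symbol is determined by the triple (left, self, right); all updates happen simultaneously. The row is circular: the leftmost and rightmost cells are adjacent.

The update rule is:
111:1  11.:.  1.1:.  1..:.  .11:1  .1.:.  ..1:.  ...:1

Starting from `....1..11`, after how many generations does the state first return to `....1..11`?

generation 1: .11....1.
generation 2: .1..11...
generation 3: ....1..11

3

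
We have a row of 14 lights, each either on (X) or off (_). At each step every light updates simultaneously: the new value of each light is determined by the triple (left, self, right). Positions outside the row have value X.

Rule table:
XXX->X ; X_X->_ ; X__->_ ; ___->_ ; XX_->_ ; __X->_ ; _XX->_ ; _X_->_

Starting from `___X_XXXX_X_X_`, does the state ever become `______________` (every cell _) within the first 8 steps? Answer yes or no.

yes

______XX______
______________
all cells are _ at step 2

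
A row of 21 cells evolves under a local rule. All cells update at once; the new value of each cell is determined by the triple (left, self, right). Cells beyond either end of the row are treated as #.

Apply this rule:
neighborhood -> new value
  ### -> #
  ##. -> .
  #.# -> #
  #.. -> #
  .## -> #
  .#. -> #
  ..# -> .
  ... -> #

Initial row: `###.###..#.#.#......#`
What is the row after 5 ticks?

##.###.#.##########.#
#.###.############.##
.###.############.###
###.############.####
##.############.#####

##.############.#####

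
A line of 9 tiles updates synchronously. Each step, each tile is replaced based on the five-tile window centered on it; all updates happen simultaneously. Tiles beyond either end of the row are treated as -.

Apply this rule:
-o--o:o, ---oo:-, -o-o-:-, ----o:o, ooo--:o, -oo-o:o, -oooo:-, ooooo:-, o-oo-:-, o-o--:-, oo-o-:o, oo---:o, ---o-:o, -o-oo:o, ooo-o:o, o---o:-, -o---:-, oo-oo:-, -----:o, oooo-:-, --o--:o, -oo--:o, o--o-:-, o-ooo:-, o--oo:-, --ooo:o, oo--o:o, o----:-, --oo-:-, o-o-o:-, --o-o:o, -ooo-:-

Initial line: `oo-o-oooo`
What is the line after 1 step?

-oo-o---o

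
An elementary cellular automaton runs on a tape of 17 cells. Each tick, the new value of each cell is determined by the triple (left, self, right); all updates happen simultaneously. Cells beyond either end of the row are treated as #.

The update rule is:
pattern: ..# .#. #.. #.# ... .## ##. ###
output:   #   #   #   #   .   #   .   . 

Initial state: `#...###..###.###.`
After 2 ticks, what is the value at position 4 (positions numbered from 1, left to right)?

.#.##..###..##..#
####.###..###.###
position 4 holds #

#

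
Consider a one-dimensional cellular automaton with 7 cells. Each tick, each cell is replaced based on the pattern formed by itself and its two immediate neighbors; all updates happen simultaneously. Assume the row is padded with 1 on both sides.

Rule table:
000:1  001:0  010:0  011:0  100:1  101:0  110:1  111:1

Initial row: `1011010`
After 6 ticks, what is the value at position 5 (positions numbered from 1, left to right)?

1

tick 1: 1001000
tick 2: 1100110
tick 3: 1110010
tick 4: 1111000
tick 5: 1111110
tick 6: 1111110
position 5 holds 1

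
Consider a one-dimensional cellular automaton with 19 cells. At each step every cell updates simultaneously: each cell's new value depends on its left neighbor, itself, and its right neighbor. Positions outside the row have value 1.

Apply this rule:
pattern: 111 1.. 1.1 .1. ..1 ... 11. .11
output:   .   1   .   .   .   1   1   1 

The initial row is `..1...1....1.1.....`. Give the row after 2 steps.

step 1: 1..11..111....1111.
step 2: 11.111.1.1111.1..1.

11.111.1.1111.1..1.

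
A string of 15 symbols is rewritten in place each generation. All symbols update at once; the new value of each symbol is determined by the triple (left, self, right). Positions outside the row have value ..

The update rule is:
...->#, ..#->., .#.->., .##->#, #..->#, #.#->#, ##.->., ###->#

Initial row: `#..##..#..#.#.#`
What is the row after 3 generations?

#..#.#.#..#..#.

.#.#.#..#..#.#.
..#.#.#..#..#.#
#..#.#.#..#..#.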